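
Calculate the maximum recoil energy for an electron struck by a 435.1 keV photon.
274.1271 keV

Maximum energy transfer occurs at θ = 180° (backscattering).

Initial photon: E₀ = 435.1 keV → λ₀ = 2.8496 pm

Maximum Compton shift (at 180°):
Δλ_max = 2λ_C = 2 × 2.4263 = 4.8526 pm

Final wavelength:
λ' = 2.8496 + 4.8526 = 7.7022 pm

Minimum photon energy (maximum energy to electron):
E'_min = hc/λ' = 160.9729 keV

Maximum electron kinetic energy:
K_max = E₀ - E'_min = 435.1000 - 160.9729 = 274.1271 keV

(Intermediate values are shown rounded; full precision is carried through to the final answer.)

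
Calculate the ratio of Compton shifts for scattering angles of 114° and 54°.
114° produces the larger shift by a factor of 3.413

Calculate both shifts using Δλ = λ_C(1 - cos θ):

For θ₁ = 54°:
Δλ₁ = 2.4263 × (1 - cos(54°))
Δλ₁ = 2.4263 × 0.4122
Δλ₁ = 1.0002 pm

For θ₂ = 114°:
Δλ₂ = 2.4263 × (1 - cos(114°))
Δλ₂ = 2.4263 × 1.4067
Δλ₂ = 3.4132 pm

The 114° angle produces the larger shift.
Ratio: 3.4132/1.0002 = 3.413

(Intermediate values are shown rounded; full precision is carried through to the final answer.)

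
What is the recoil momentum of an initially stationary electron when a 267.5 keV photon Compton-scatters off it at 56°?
1.2393e-22 kg·m/s

The electron is initially at rest, so by conservation of momentum:
p⃗_e = p⃗₀ − p⃗'  (incident photon momentum minus scattered photon momentum)

Photon momentum magnitudes (p = h/λ = E/c):
λ₀ = hc/E₀ = 4.6349 pm → p₀ = h/λ₀ = 1.4296e-22 kg·m/s
Δλ = λ_C(1 − cos 56°) = 1.0695 pm
λ' = 5.7045 pm → p' = h/λ' = 1.1616e-22 kg·m/s

The scattered photon makes angle θ = 56° with the incident direction, so by the law of cosines:
|p⃗_e|² = p₀² + p'² − 2p₀p'cos θ
|p⃗_e|² = (1.4296e-22)² + (1.1616e-22)² − 2·1.4296e-22·1.1616e-22·cos(56°)
|p⃗_e| = 1.2393e-22 kg·m/s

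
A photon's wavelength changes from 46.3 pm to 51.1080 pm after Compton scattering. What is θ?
168.99°

First find the wavelength shift:
Δλ = λ' - λ = 51.1080 - 46.3 = 4.8080 pm

Using Δλ = λ_C(1 - cos θ), with λ_C = h/(m_e·c) ≈ 2.42631024 pm:
cos θ = 1 - Δλ/λ_C
cos θ = 1 - 4.8080/2.42631024
cos θ = -0.981610

θ = arccos(-0.981610)
θ = 168.99°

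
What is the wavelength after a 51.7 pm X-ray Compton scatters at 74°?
53.4575 pm

Using the Compton scattering formula:
λ' = λ + Δλ = λ + λ_C(1 - cos θ)

Given:
- Initial wavelength λ = 51.7 pm
- Scattering angle θ = 74°
- Compton wavelength λ_C ≈ 2.4263 pm

Calculate the shift:
Δλ = 2.4263 × (1 - cos(74°))
Δλ = 2.4263 × 0.7244
Δλ = 1.7575 pm

Final wavelength:
λ' = 51.7 + 1.7575 = 53.4575 pm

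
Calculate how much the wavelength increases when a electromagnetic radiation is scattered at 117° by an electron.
3.5278 pm

Using the Compton scattering formula:
Δλ = λ_C(1 - cos θ)

where λ_C = h/(m_e·c) ≈ 2.4263 pm is the Compton wavelength of an electron.

For θ = 117°:
cos(117°) = -0.4540
1 - cos(117°) = 1.4540

Δλ = 2.4263 × 1.4540
Δλ = 3.5278 pm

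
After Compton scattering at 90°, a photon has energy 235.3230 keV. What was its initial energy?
436.1998 keV

Convert final energy to wavelength (hc ≈ 1239.842 keV·pm):
λ' = hc/E' = 1239.842 / 235.3230 = 5.2687 pm

Calculate the Compton shift:
Δλ = λ_C(1 - cos(90°))
Δλ = 2.4263 × (1 - cos(90°))
Δλ = 2.4263 pm

Initial wavelength:
λ = λ' - Δλ = 5.2687 - 2.4263 = 2.8424 pm

Initial energy:
E = hc/λ = 1239.842 / 2.8424 = 436.1998 keV

(Intermediate values are shown rounded; full precision is carried through to the final answer.)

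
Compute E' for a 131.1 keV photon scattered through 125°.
93.3953 keV

First convert energy to wavelength:
λ = hc/E, with hc ≈ 1239.842 keV·pm (i.e. 1239.842 eV·nm)

For E = 131.1 keV = 131100 eV:
λ = 1239.842 keV·pm / 131.1 keV
λ = 9.4572 pm

Calculate the Compton shift:
Δλ = λ_C(1 - cos(125°)) = 2.4263 × 1.5736
Δλ = 3.8180 pm

Final wavelength:
λ' = 9.4572 + 3.8180 = 13.2752 pm

Final energy:
E' = hc/λ' = 1239.842 / 13.2752 = 93.3953 keV

(Intermediate values are shown rounded; full precision is carried through to the final answer.)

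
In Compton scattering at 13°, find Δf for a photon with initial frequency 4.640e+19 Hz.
4.423e+17 Hz (decrease)

Convert frequency to wavelength (c = 299792458 m/s):
λ₀ = c/f₀ = 299792458/4.640e+19 = 6.4610444e-12 m = 6.4610 pm

Calculate Compton shift:
Δλ = λ_C(1 - cos(13°)) = 0.0622 pm

Final wavelength:
λ' = λ₀ + Δλ = 6.4610 + 0.0622 = 6.5232 pm

Final frequency:
f' = c/λ' = 299792458/6.5232305e-12 = 4.5957667e+19 Hz

Frequency shift (decrease):
Δf = f₀ - f' = 4.640e+19 - 4.5957667e+19 = 4.423e+17 Hz

(Intermediate values are shown rounded; full precision is carried through to the final answer.)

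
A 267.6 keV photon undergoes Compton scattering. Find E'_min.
130.7049 keV (at θ = 180°)

The scattered photon has minimum energy when its wavelength is maximum, i.e., when the Compton shift Δλ = λ_C(1 − cos θ) is maximum. This occurs at θ = 180° (backscattering), giving Δλ_max = 2λ_C = 4.8526 pm.

Initial wavelength: λ₀ = hc/E₀ = 4.6332 pm
Maximum final wavelength: λ'_max = λ₀ + 2λ_C = 4.6332 + 4.8526 = 9.4858 pm
Minimum final energy: E'_min = hc/λ'_max = 130.7049 keV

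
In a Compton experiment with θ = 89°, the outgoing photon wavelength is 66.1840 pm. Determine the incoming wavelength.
63.8000 pm

From λ' = λ + Δλ, we have λ = λ' - Δλ

First calculate the Compton shift:
Δλ = λ_C(1 - cos θ)
Δλ = 2.4263 × (1 - cos(89°))
Δλ = 2.4263 × 0.9825
Δλ = 2.3840 pm

Initial wavelength:
λ = λ' - Δλ
λ = 66.1840 - 2.3840
λ = 63.8000 pm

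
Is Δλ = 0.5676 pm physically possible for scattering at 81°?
No, inconsistent

Calculate the expected shift for θ = 81°:

Δλ_expected = λ_C(1 - cos(81°))
Δλ_expected = 2.4263 × (1 - cos(81°))
Δλ_expected = 2.4263 × 0.8436
Δλ_expected = 2.0468 pm

Given shift: 0.5676 pm
Expected shift: 2.0468 pm
Difference: 1.4791 pm

The values do not match. The given shift corresponds to θ ≈ 40.0°, not 81°.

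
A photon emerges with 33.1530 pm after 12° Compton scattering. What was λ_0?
33.1000 pm

From λ' = λ + Δλ, we have λ = λ' - Δλ

First calculate the Compton shift:
Δλ = λ_C(1 - cos θ)
Δλ = 2.4263 × (1 - cos(12°))
Δλ = 2.4263 × 0.0219
Δλ = 0.0530 pm

Initial wavelength:
λ = λ' - Δλ
λ = 33.1530 - 0.0530
λ = 33.1000 pm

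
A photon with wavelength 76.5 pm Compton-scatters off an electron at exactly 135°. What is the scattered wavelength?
80.6420 pm

Using the Compton formula: λ' = λ + λ_C(1 − cos θ)

For θ = 135°, cos θ = -√2/2 (exact) ≈ -0.7071, so:
1 − cos 135° = 1 − (-√2/2) ≈ 1.7071

Δλ = λ_C × 1.7071 = 2.4263 × 1.7071 = 4.1420 pm

λ' = 76.5 + 4.1420 = 80.6420 pm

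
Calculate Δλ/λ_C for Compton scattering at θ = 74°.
0.7244 λ_C

The Compton shift formula is:
Δλ = λ_C(1 - cos θ)

Dividing both sides by λ_C:
Δλ/λ_C = 1 - cos θ

For θ = 74°:
Δλ/λ_C = 1 - cos(74°)
Δλ/λ_C = 1 - 0.2756
Δλ/λ_C = 0.7244

This means the shift is 0.7244 × λ_C = 1.7575 pm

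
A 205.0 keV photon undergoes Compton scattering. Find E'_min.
113.7404 keV (at θ = 180°)

The scattered photon has minimum energy when its wavelength is maximum, i.e., when the Compton shift Δλ = λ_C(1 − cos θ) is maximum. This occurs at θ = 180° (backscattering), giving Δλ_max = 2λ_C = 4.8526 pm.

Initial wavelength: λ₀ = hc/E₀ = 6.0480 pm
Maximum final wavelength: λ'_max = λ₀ + 2λ_C = 6.0480 + 4.8526 = 10.9006 pm
Minimum final energy: E'_min = hc/λ'_max = 113.7404 keV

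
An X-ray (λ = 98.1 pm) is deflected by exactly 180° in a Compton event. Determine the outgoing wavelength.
102.9526 pm

Using the Compton formula: λ' = λ + λ_C(1 − cos θ)

For θ = 180°, cos θ = -1 (exact) = -1.0000, so:
1 − cos 180° = 1 − (-1) = 2.0000

Δλ = λ_C × 2.0000 = 2.4263 × 2.0000 = 4.8526 pm

λ' = 98.1 + 4.8526 = 102.9526 pm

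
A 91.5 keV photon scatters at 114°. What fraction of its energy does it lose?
0.2012 (or 20.12%)

Calculate initial and final photon energies:

Initial: E₀ = 91.5 keV → λ₀ = 13.5502 pm
Compton shift: Δλ = 3.4132 pm
Final wavelength: λ' = 16.9634 pm
Final energy: E' = 73.0894 keV

Fractional energy loss:
(E₀ - E')/E₀ = (91.5000 - 73.0894)/91.5000
= 18.4106/91.5000
= 0.2012
= 20.12%

(Intermediate values are shown rounded; full precision is carried through to the final answer.)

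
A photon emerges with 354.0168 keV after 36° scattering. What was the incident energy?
408.0000 keV

Convert final energy to wavelength (hc ≈ 1239.842 keV·pm):
λ' = hc/E' = 1239.842 / 354.0168 = 3.5022 pm

Calculate the Compton shift:
Δλ = λ_C(1 - cos(36°))
Δλ = 2.4263 × (1 - cos(36°))
Δλ = 0.4634 pm

Initial wavelength:
λ = λ' - Δλ = 3.5022 - 0.4634 = 3.0388 pm

Initial energy:
E = hc/λ = 1239.842 / 3.0388 = 408.0000 keV

(Intermediate values are shown rounded; full precision is carried through to the final answer.)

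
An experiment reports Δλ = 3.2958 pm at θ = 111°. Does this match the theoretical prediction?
Yes, consistent

Calculate the expected shift for θ = 111°:

Δλ_expected = λ_C(1 - cos(111°))
Δλ_expected = 2.4263 × (1 - cos(111°))
Δλ_expected = 2.4263 × 1.3584
Δλ_expected = 3.2958 pm

Given shift: 3.2958 pm
Expected shift: 3.2958 pm
Difference: 0.0000 pm

The values match. This is consistent with Compton scattering at the stated angle.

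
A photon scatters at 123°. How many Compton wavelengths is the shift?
1.5446 λ_C

The Compton shift formula is:
Δλ = λ_C(1 - cos θ)

Dividing both sides by λ_C:
Δλ/λ_C = 1 - cos θ

For θ = 123°:
Δλ/λ_C = 1 - cos(123°)
Δλ/λ_C = 1 - -0.5446
Δλ/λ_C = 1.5446

This means the shift is 1.5446 × λ_C = 3.7478 pm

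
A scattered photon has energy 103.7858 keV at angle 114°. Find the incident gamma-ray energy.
145.3000 keV

Convert final energy to wavelength (hc ≈ 1239.842 keV·pm):
λ' = hc/E' = 1239.842 / 103.7858 = 11.9462 pm

Calculate the Compton shift:
Δλ = λ_C(1 - cos(114°))
Δλ = 2.4263 × (1 - cos(114°))
Δλ = 3.4132 pm

Initial wavelength:
λ = λ' - Δλ = 11.9462 - 3.4132 = 8.5330 pm

Initial energy:
E = hc/λ = 1239.842 / 8.5330 = 145.3000 keV

(Intermediate values are shown rounded; full precision is carried through to the final answer.)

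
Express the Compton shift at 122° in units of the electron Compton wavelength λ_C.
1.5299 λ_C

The Compton shift formula is:
Δλ = λ_C(1 - cos θ)

Dividing both sides by λ_C:
Δλ/λ_C = 1 - cos θ

For θ = 122°:
Δλ/λ_C = 1 - cos(122°)
Δλ/λ_C = 1 - -0.5299
Δλ/λ_C = 1.5299

This means the shift is 1.5299 × λ_C = 3.7121 pm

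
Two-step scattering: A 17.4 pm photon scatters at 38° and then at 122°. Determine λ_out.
21.6264 pm

Apply Compton shift twice:

First scattering at θ₁ = 38°:
Δλ₁ = λ_C(1 - cos(38°))
Δλ₁ = 2.4263 × 0.2120
Δλ₁ = 0.5144 pm

After first scattering:
λ₁ = 17.4 + 0.5144 = 17.9144 pm

Second scattering at θ₂ = 122°:
Δλ₂ = λ_C(1 - cos(122°))
Δλ₂ = 2.4263 × 1.5299
Δλ₂ = 3.7121 pm

Final wavelength:
λ₂ = 17.9144 + 3.7121 = 21.6264 pm

Total shift: Δλ_total = 0.5144 + 3.7121 = 4.2264 pm

(Intermediate values are shown rounded; full precision is carried through to the final answer.)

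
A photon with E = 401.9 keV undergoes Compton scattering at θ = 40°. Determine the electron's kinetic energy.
62.4591 keV

By energy conservation: K_e = E_initial - E_final

First find the scattered photon energy:
Initial wavelength: λ = hc/E = 3.0850 pm
Compton shift: Δλ = λ_C(1 - cos(40°)) = 0.5676 pm
Final wavelength: λ' = 3.0850 + 0.5676 = 3.6526 pm
Final photon energy: E' = hc/λ' = 339.4409 keV

Electron kinetic energy:
K_e = E - E' = 401.9000 - 339.4409 = 62.4591 keV

(Intermediate values are shown rounded; full precision is carried through to the final answer.)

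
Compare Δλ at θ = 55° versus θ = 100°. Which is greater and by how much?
100° produces the larger shift by a factor of 2.752

Calculate both shifts using Δλ = λ_C(1 - cos θ):

For θ₁ = 55°:
Δλ₁ = 2.4263 × (1 - cos(55°))
Δλ₁ = 2.4263 × 0.4264
Δλ₁ = 1.0346 pm

For θ₂ = 100°:
Δλ₂ = 2.4263 × (1 - cos(100°))
Δλ₂ = 2.4263 × 1.1736
Δλ₂ = 2.8476 pm

The 100° angle produces the larger shift.
Ratio: 2.8476/1.0346 = 2.752

(Intermediate values are shown rounded; full precision is carried through to the final answer.)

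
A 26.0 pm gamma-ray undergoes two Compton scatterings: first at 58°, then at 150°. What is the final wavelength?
31.6681 pm

Apply Compton shift twice:

First scattering at θ₁ = 58°:
Δλ₁ = λ_C(1 - cos(58°))
Δλ₁ = 2.4263 × 0.4701
Δλ₁ = 1.1406 pm

After first scattering:
λ₁ = 26.0 + 1.1406 = 27.1406 pm

Second scattering at θ₂ = 150°:
Δλ₂ = λ_C(1 - cos(150°))
Δλ₂ = 2.4263 × 1.8660
Δλ₂ = 4.5276 pm

Final wavelength:
λ₂ = 27.1406 + 4.5276 = 31.6681 pm

Total shift: Δλ_total = 1.1406 + 4.5276 = 5.6681 pm

(Intermediate values are shown rounded; full precision is carried through to the final answer.)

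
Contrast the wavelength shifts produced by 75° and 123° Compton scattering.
123° produces the larger shift by a factor of 2.084

Calculate both shifts using Δλ = λ_C(1 - cos θ):

For θ₁ = 75°:
Δλ₁ = 2.4263 × (1 - cos(75°))
Δλ₁ = 2.4263 × 0.7412
Δλ₁ = 1.7983 pm

For θ₂ = 123°:
Δλ₂ = 2.4263 × (1 - cos(123°))
Δλ₂ = 2.4263 × 1.5446
Δλ₂ = 3.7478 pm

The 123° angle produces the larger shift.
Ratio: 3.7478/1.7983 = 2.084

(Intermediate values are shown rounded; full precision is carried through to the final answer.)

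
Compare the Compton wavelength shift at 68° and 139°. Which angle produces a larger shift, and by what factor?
139° produces the larger shift by a factor of 2.806

Calculate both shifts using Δλ = λ_C(1 - cos θ):

For θ₁ = 68°:
Δλ₁ = 2.4263 × (1 - cos(68°))
Δλ₁ = 2.4263 × 0.6254
Δλ₁ = 1.5174 pm

For θ₂ = 139°:
Δλ₂ = 2.4263 × (1 - cos(139°))
Δλ₂ = 2.4263 × 1.7547
Δλ₂ = 4.2575 pm

The 139° angle produces the larger shift.
Ratio: 4.2575/1.5174 = 2.806

(Intermediate values are shown rounded; full precision is carried through to the final answer.)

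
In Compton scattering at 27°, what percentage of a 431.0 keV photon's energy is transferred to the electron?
0.0842 (or 8.42%)

Calculate initial and final photon energies:

Initial: E₀ = 431.0 keV → λ₀ = 2.8767 pm
Compton shift: Δλ = 0.2645 pm
Final wavelength: λ' = 3.1411 pm
Final energy: E' = 394.7139 keV

Fractional energy loss:
(E₀ - E')/E₀ = (431.0000 - 394.7139)/431.0000
= 36.2861/431.0000
= 0.0842
= 8.42%

(Intermediate values are shown rounded; full precision is carried through to the final answer.)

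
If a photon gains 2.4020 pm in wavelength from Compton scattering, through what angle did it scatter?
89.43°

From the Compton formula Δλ = λ_C(1 - cos θ), we can solve for θ:

cos θ = 1 - Δλ/λ_C

Given:
- Δλ = 2.4020 pm
- λ_C = h/(m_e·c) ≈ 2.42631024 pm

cos θ = 1 - 2.4020/2.42631024
cos θ = 1 - 0.989981
cos θ = 0.010019

θ = arccos(0.010019)
θ = 89.43°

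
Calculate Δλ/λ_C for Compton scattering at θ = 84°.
0.8955 λ_C

The Compton shift formula is:
Δλ = λ_C(1 - cos θ)

Dividing both sides by λ_C:
Δλ/λ_C = 1 - cos θ

For θ = 84°:
Δλ/λ_C = 1 - cos(84°)
Δλ/λ_C = 1 - 0.1045
Δλ/λ_C = 0.8955

This means the shift is 0.8955 × λ_C = 2.1727 pm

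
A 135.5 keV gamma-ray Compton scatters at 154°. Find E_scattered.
90.1232 keV

First convert energy to wavelength:
λ = hc/E, with hc ≈ 1239.842 keV·pm (i.e. 1239.842 eV·nm)

For E = 135.5 keV = 135500 eV:
λ = 1239.842 keV·pm / 135.5 keV
λ = 9.1501 pm

Calculate the Compton shift:
Δλ = λ_C(1 - cos(154°)) = 2.4263 × 1.8988
Δλ = 4.6071 pm

Final wavelength:
λ' = 9.1501 + 4.6071 = 13.7572 pm

Final energy:
E' = hc/λ' = 1239.842 / 13.7572 = 90.1232 keV

(Intermediate values are shown rounded; full precision is carried through to the final answer.)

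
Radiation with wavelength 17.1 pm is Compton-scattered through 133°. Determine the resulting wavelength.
21.1810 pm

Using the Compton scattering formula:
λ' = λ + Δλ = λ + λ_C(1 - cos θ)

Given:
- Initial wavelength λ = 17.1 pm
- Scattering angle θ = 133°
- Compton wavelength λ_C ≈ 2.4263 pm

Calculate the shift:
Δλ = 2.4263 × (1 - cos(133°))
Δλ = 2.4263 × 1.6820
Δλ = 4.0810 pm

Final wavelength:
λ' = 17.1 + 4.0810 = 21.1810 pm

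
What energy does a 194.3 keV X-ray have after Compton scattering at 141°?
115.9492 keV

First convert energy to wavelength:
λ = hc/E, with hc ≈ 1239.842 keV·pm (i.e. 1239.842 eV·nm)

For E = 194.3 keV = 194300 eV:
λ = 1239.842 keV·pm / 194.3 keV
λ = 6.3811 pm

Calculate the Compton shift:
Δλ = λ_C(1 - cos(141°)) = 2.4263 × 1.7771
Δλ = 4.3119 pm

Final wavelength:
λ' = 6.3811 + 4.3119 = 10.6930 pm

Final energy:
E' = hc/λ' = 1239.842 / 10.6930 = 115.9492 keV

(Intermediate values are shown rounded; full precision is carried through to the final answer.)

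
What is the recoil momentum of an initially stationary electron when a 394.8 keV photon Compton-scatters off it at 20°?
7.2240e-23 kg·m/s

The electron is initially at rest, so by conservation of momentum:
p⃗_e = p⃗₀ − p⃗'  (incident photon momentum minus scattered photon momentum)

Photon momentum magnitudes (p = h/λ = E/c):
λ₀ = hc/E₀ = 3.1404 pm → p₀ = h/λ₀ = 2.1099e-22 kg·m/s
Δλ = λ_C(1 − cos 20°) = 0.1463 pm
λ' = 3.2868 pm → p' = h/λ' = 2.0160e-22 kg·m/s

The scattered photon makes angle θ = 20° with the incident direction, so by the law of cosines:
|p⃗_e|² = p₀² + p'² − 2p₀p'cos θ
|p⃗_e|² = (2.1099e-22)² + (2.0160e-22)² − 2·2.1099e-22·2.0160e-22·cos(20°)
|p⃗_e| = 7.2240e-23 kg·m/s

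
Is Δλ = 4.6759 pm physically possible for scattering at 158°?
Yes, consistent

Calculate the expected shift for θ = 158°:

Δλ_expected = λ_C(1 - cos(158°))
Δλ_expected = 2.4263 × (1 - cos(158°))
Δλ_expected = 2.4263 × 1.9272
Δλ_expected = 4.6759 pm

Given shift: 4.6759 pm
Expected shift: 4.6759 pm
Difference: 0.0000 pm

The values match. This is consistent with Compton scattering at the stated angle.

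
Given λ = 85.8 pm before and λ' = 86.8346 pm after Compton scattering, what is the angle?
55.00°

First find the wavelength shift:
Δλ = λ' - λ = 86.8346 - 85.8 = 1.0346 pm

Using Δλ = λ_C(1 - cos θ), with λ_C = h/(m_e·c) ≈ 2.42631024 pm:
cos θ = 1 - Δλ/λ_C
cos θ = 1 - 1.0346/2.42631024
cos θ = 0.573591

θ = arccos(0.573591)
θ = 55.00°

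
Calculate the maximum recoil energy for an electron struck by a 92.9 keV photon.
24.7716 keV

Maximum energy transfer occurs at θ = 180° (backscattering).

Initial photon: E₀ = 92.9 keV → λ₀ = 13.3460 pm

Maximum Compton shift (at 180°):
Δλ_max = 2λ_C = 2 × 2.4263 = 4.8526 pm

Final wavelength:
λ' = 13.3460 + 4.8526 = 18.1986 pm

Minimum photon energy (maximum energy to electron):
E'_min = hc/λ' = 68.1284 keV

Maximum electron kinetic energy:
K_max = E₀ - E'_min = 92.9000 - 68.1284 = 24.7716 keV

(Intermediate values are shown rounded; full precision is carried through to the final answer.)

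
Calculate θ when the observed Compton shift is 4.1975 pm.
136.89°

From the Compton formula Δλ = λ_C(1 - cos θ), we can solve for θ:

cos θ = 1 - Δλ/λ_C

Given:
- Δλ = 4.1975 pm
- λ_C = h/(m_e·c) ≈ 2.42631024 pm

cos θ = 1 - 4.1975/2.42631024
cos θ = 1 - 1.729993
cos θ = -0.729993

θ = arccos(-0.729993)
θ = 136.89°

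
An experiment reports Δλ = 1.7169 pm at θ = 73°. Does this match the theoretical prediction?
Yes, consistent

Calculate the expected shift for θ = 73°:

Δλ_expected = λ_C(1 - cos(73°))
Δλ_expected = 2.4263 × (1 - cos(73°))
Δλ_expected = 2.4263 × 0.7076
Δλ_expected = 1.7169 pm

Given shift: 1.7169 pm
Expected shift: 1.7169 pm
Difference: 0.0000 pm

The values match. This is consistent with Compton scattering at the stated angle.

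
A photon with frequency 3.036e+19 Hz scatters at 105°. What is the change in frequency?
7.172e+18 Hz (decrease)

Convert frequency to wavelength (c = 299792458 m/s):
λ₀ = c/f₀ = 299792458/3.036e+19 = 9.8745869e-12 m = 9.8746 pm

Calculate Compton shift:
Δλ = λ_C(1 - cos(105°)) = 3.0543 pm

Final wavelength:
λ' = λ₀ + Δλ = 9.8746 + 3.0543 = 12.9289 pm

Final frequency:
f' = c/λ' = 299792458/1.2928872e-11 = 2.3187827e+19 Hz

Frequency shift (decrease):
Δf = f₀ - f' = 3.036e+19 - 2.3187827e+19 = 7.172e+18 Hz

(Intermediate values are shown rounded; full precision is carried through to the final answer.)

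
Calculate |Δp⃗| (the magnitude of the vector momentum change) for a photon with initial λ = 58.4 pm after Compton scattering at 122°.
1.9257e-23 kg·m/s

Photon momentum magnitude is p = h/λ.

Initial momentum:
p₀ = h/λ = 6.6261e-34/5.8400e-11 = 1.1346e-23 kg·m/s

After scattering:
λ' = λ + Δλ = 58.4 + 3.7121 = 62.1121 pm
p' = h/λ' = 6.6261e-34/6.2112e-11 = 1.0668e-23 kg·m/s

Momentum is a vector; the scattered photon's direction makes angle θ = 122° with the incident direction. The magnitude of the vector change Δp⃗ = p⃗₀ − p⃗' is found from the law of cosines:
|Δp⃗|² = p₀² + p'² − 2p₀p'cos θ
|Δp⃗|² = (1.1346e-23)² + (1.0668e-23)² − 2·1.1346e-23·1.0668e-23·cos(122°)
|Δp⃗| = 1.9257e-23 kg·m/s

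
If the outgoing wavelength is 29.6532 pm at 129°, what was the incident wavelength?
25.7000 pm

From λ' = λ + Δλ, we have λ = λ' - Δλ

First calculate the Compton shift:
Δλ = λ_C(1 - cos θ)
Δλ = 2.4263 × (1 - cos(129°))
Δλ = 2.4263 × 1.6293
Δλ = 3.9532 pm

Initial wavelength:
λ = λ' - Δλ
λ = 29.6532 - 3.9532
λ = 25.7000 pm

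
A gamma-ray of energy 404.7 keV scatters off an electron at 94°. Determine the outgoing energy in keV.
219.0855 keV

First convert energy to wavelength:
λ = hc/E, with hc ≈ 1239.842 keV·pm (i.e. 1239.842 eV·nm)

For E = 404.7 keV = 404700 eV:
λ = 1239.842 keV·pm / 404.7 keV
λ = 3.0636 pm

Calculate the Compton shift:
Δλ = λ_C(1 - cos(94°)) = 2.4263 × 1.0698
Δλ = 2.5956 pm

Final wavelength:
λ' = 3.0636 + 2.5956 = 5.6592 pm

Final energy:
E' = hc/λ' = 1239.842 / 5.6592 = 219.0855 keV

(Intermediate values are shown rounded; full precision is carried through to the final answer.)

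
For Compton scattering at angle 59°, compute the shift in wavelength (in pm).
1.1767 pm

Using the Compton scattering formula:
Δλ = λ_C(1 - cos θ)

where λ_C = h/(m_e·c) ≈ 2.4263 pm is the Compton wavelength of an electron.

For θ = 59°:
cos(59°) = 0.5150
1 - cos(59°) = 0.4850

Δλ = 2.4263 × 0.4850
Δλ = 1.1767 pm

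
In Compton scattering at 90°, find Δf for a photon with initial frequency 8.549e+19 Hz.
3.496e+19 Hz (decrease)

Convert frequency to wavelength (c = 299792458 m/s):
λ₀ = c/f₀ = 299792458/8.549e+19 = 3.5067547e-12 m = 3.5068 pm

Calculate Compton shift:
Δλ = λ_C(1 - cos(90°)) = 2.4263 pm

Final wavelength:
λ' = λ₀ + Δλ = 3.5068 + 2.4263 = 5.9331 pm

Final frequency:
f' = c/λ' = 299792458/5.9330649e-12 = 5.0529105e+19 Hz

Frequency shift (decrease):
Δf = f₀ - f' = 8.549e+19 - 5.0529105e+19 = 3.496e+19 Hz

(Intermediate values are shown rounded; full precision is carried through to the final answer.)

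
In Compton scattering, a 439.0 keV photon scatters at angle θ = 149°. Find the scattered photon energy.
169.1392 keV

First convert energy to wavelength:
λ = hc/E, with hc ≈ 1239.842 keV·pm (i.e. 1239.842 eV·nm)

For E = 439.0 keV = 439000 eV:
λ = 1239.842 keV·pm / 439.0 keV
λ = 2.8242 pm

Calculate the Compton shift:
Δλ = λ_C(1 - cos(149°)) = 2.4263 × 1.8572
Δλ = 4.5061 pm

Final wavelength:
λ' = 2.8242 + 4.5061 = 7.3303 pm

Final energy:
E' = hc/λ' = 1239.842 / 7.3303 = 169.1392 keV

(Intermediate values are shown rounded; full precision is carried through to the final answer.)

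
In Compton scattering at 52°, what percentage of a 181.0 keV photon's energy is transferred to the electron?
0.1198 (or 11.98%)

Calculate initial and final photon energies:

Initial: E₀ = 181.0 keV → λ₀ = 6.8500 pm
Compton shift: Δλ = 0.9325 pm
Final wavelength: λ' = 7.7825 pm
Final energy: E' = 159.3119 keV

Fractional energy loss:
(E₀ - E')/E₀ = (181.0000 - 159.3119)/181.0000
= 21.6881/181.0000
= 0.1198
= 11.98%

(Intermediate values are shown rounded; full precision is carried through to the final answer.)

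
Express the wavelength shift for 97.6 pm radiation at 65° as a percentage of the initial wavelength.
1.4354%

Calculate the Compton shift:
Δλ = λ_C(1 - cos(65°))
Δλ = 2.4263 × (1 - cos(65°))
Δλ = 2.4263 × 0.5774
Δλ = 1.4009 pm

Percentage change:
(Δλ/λ₀) × 100 = (1.4009/97.6) × 100
= 1.4354%

(Intermediate values are shown rounded; full precision is carried through to the final answer.)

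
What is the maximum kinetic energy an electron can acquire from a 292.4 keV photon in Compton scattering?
156.0464 keV

Maximum energy transfer occurs at θ = 180° (backscattering).

Initial photon: E₀ = 292.4 keV → λ₀ = 4.2402 pm

Maximum Compton shift (at 180°):
Δλ_max = 2λ_C = 2 × 2.4263 = 4.8526 pm

Final wavelength:
λ' = 4.2402 + 4.8526 = 9.0928 pm

Minimum photon energy (maximum energy to electron):
E'_min = hc/λ' = 136.3536 keV

Maximum electron kinetic energy:
K_max = E₀ - E'_min = 292.4000 - 136.3536 = 156.0464 keV

(Intermediate values are shown rounded; full precision is carried through to the final answer.)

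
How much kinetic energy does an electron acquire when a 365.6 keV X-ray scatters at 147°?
207.7074 keV

By energy conservation: K_e = E_initial - E_final

First find the scattered photon energy:
Initial wavelength: λ = hc/E = 3.3913 pm
Compton shift: Δλ = λ_C(1 - cos(147°)) = 4.4612 pm
Final wavelength: λ' = 3.3913 + 4.4612 = 7.8524 pm
Final photon energy: E' = hc/λ' = 157.8926 keV

Electron kinetic energy:
K_e = E - E' = 365.6000 - 157.8926 = 207.7074 keV

(Intermediate values are shown rounded; full precision is carried through to the final answer.)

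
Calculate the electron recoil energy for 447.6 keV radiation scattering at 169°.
283.9897 keV

By energy conservation: K_e = E_initial - E_final

First find the scattered photon energy:
Initial wavelength: λ = hc/E = 2.7700 pm
Compton shift: Δλ = λ_C(1 - cos(169°)) = 4.8080 pm
Final wavelength: λ' = 2.7700 + 4.8080 = 7.5780 pm
Final photon energy: E' = hc/λ' = 163.6103 keV

Electron kinetic energy:
K_e = E - E' = 447.6000 - 163.6103 = 283.9897 keV

(Intermediate values are shown rounded; full precision is carried through to the final answer.)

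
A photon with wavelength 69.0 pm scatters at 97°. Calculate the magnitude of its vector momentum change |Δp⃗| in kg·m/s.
1.4114e-23 kg·m/s

Photon momentum magnitude is p = h/λ.

Initial momentum:
p₀ = h/λ = 6.6261e-34/6.9000e-11 = 9.6030e-24 kg·m/s

After scattering:
λ' = λ + Δλ = 69.0 + 2.7220 = 71.7220 pm
p' = h/λ' = 6.6261e-34/7.1722e-11 = 9.2385e-24 kg·m/s

Momentum is a vector; the scattered photon's direction makes angle θ = 97° with the incident direction. The magnitude of the vector change Δp⃗ = p⃗₀ − p⃗' is found from the law of cosines:
|Δp⃗|² = p₀² + p'² − 2p₀p'cos θ
|Δp⃗|² = (9.6030e-24)² + (9.2385e-24)² − 2·9.6030e-24·9.2385e-24·cos(97°)
|Δp⃗| = 1.4114e-23 kg·m/s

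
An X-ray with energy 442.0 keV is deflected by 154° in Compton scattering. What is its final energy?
167.2719 keV

First convert energy to wavelength:
λ = hc/E, with hc ≈ 1239.842 keV·pm (i.e. 1239.842 eV·nm)

For E = 442.0 keV = 442000 eV:
λ = 1239.842 keV·pm / 442.0 keV
λ = 2.8051 pm

Calculate the Compton shift:
Δλ = λ_C(1 - cos(154°)) = 2.4263 × 1.8988
Δλ = 4.6071 pm

Final wavelength:
λ' = 2.8051 + 4.6071 = 7.4121 pm

Final energy:
E' = hc/λ' = 1239.842 / 7.4121 = 167.2719 keV

(Intermediate values are shown rounded; full precision is carried through to the final answer.)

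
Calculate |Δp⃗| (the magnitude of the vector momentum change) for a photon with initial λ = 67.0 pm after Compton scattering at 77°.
1.2147e-23 kg·m/s

Photon momentum magnitude is p = h/λ.

Initial momentum:
p₀ = h/λ = 6.6261e-34/6.7000e-11 = 9.8897e-24 kg·m/s

After scattering:
λ' = λ + Δλ = 67.0 + 1.8805 = 68.8805 pm
p' = h/λ' = 6.6261e-34/6.8881e-11 = 9.6197e-24 kg·m/s

Momentum is a vector; the scattered photon's direction makes angle θ = 77° with the incident direction. The magnitude of the vector change Δp⃗ = p⃗₀ − p⃗' is found from the law of cosines:
|Δp⃗|² = p₀² + p'² − 2p₀p'cos θ
|Δp⃗|² = (9.8897e-24)² + (9.6197e-24)² − 2·9.8897e-24·9.6197e-24·cos(77°)
|Δp⃗| = 1.2147e-23 kg·m/s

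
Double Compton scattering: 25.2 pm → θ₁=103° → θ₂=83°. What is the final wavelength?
30.3027 pm

Apply Compton shift twice:

First scattering at θ₁ = 103°:
Δλ₁ = λ_C(1 - cos(103°))
Δλ₁ = 2.4263 × 1.2250
Δλ₁ = 2.9721 pm

After first scattering:
λ₁ = 25.2 + 2.9721 = 28.1721 pm

Second scattering at θ₂ = 83°:
Δλ₂ = λ_C(1 - cos(83°))
Δλ₂ = 2.4263 × 0.8781
Δλ₂ = 2.1306 pm

Final wavelength:
λ₂ = 28.1721 + 2.1306 = 30.3027 pm

Total shift: Δλ_total = 2.9721 + 2.1306 = 5.1027 pm

(Intermediate values are shown rounded; full precision is carried through to the final answer.)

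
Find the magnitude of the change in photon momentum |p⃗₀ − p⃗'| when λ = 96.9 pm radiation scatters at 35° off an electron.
4.1033e-24 kg·m/s

Photon momentum magnitude is p = h/λ.

Initial momentum:
p₀ = h/λ = 6.6261e-34/9.6900e-11 = 6.8380e-24 kg·m/s

After scattering:
λ' = λ + Δλ = 96.9 + 0.4388 = 97.3388 pm
p' = h/λ' = 6.6261e-34/9.7339e-11 = 6.8072e-24 kg·m/s

Momentum is a vector; the scattered photon's direction makes angle θ = 35° with the incident direction. The magnitude of the vector change Δp⃗ = p⃗₀ − p⃗' is found from the law of cosines:
|Δp⃗|² = p₀² + p'² − 2p₀p'cos θ
|Δp⃗|² = (6.8380e-24)² + (6.8072e-24)² − 2·6.8380e-24·6.8072e-24·cos(35°)
|Δp⃗| = 4.1033e-24 kg·m/s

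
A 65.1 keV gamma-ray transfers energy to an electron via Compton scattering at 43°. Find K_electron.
2.1543 keV

By energy conservation: K_e = E_initial - E_final

First find the scattered photon energy:
Initial wavelength: λ = hc/E = 19.0452 pm
Compton shift: Δλ = λ_C(1 - cos(43°)) = 0.6518 pm
Final wavelength: λ' = 19.0452 + 0.6518 = 19.6970 pm
Final photon energy: E' = hc/λ' = 62.9457 keV

Electron kinetic energy:
K_e = E - E' = 65.1000 - 62.9457 = 2.1543 keV

(Intermediate values are shown rounded; full precision is carried through to the final answer.)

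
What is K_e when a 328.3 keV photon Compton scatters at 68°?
94.1002 keV

By energy conservation: K_e = E_initial - E_final

First find the scattered photon energy:
Initial wavelength: λ = hc/E = 3.7766 pm
Compton shift: Δλ = λ_C(1 - cos(68°)) = 1.5174 pm
Final wavelength: λ' = 3.7766 + 1.5174 = 5.2940 pm
Final photon energy: E' = hc/λ' = 234.1998 keV

Electron kinetic energy:
K_e = E - E' = 328.3000 - 234.1998 = 94.1002 keV

(Intermediate values are shown rounded; full precision is carried through to the final answer.)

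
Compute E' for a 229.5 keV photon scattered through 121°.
136.5718 keV

First convert energy to wavelength:
λ = hc/E, with hc ≈ 1239.842 keV·pm (i.e. 1239.842 eV·nm)

For E = 229.5 keV = 229500 eV:
λ = 1239.842 keV·pm / 229.5 keV
λ = 5.4024 pm

Calculate the Compton shift:
Δλ = λ_C(1 - cos(121°)) = 2.4263 × 1.5150
Δλ = 3.6760 pm

Final wavelength:
λ' = 5.4024 + 3.6760 = 9.0783 pm

Final energy:
E' = hc/λ' = 1239.842 / 9.0783 = 136.5718 keV

(Intermediate values are shown rounded; full precision is carried through to the final answer.)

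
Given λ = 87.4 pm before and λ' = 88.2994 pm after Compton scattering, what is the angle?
51.00°

First find the wavelength shift:
Δλ = λ' - λ = 88.2994 - 87.4 = 0.8994 pm

Using Δλ = λ_C(1 - cos θ), with λ_C = h/(m_e·c) ≈ 2.42631024 pm:
cos θ = 1 - Δλ/λ_C
cos θ = 1 - 0.8994/2.42631024
cos θ = 0.629314

θ = arccos(0.629314)
θ = 51.00°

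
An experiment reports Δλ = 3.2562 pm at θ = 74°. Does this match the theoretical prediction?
No, inconsistent

Calculate the expected shift for θ = 74°:

Δλ_expected = λ_C(1 - cos(74°))
Δλ_expected = 2.4263 × (1 - cos(74°))
Δλ_expected = 2.4263 × 0.7244
Δλ_expected = 1.7575 pm

Given shift: 3.2562 pm
Expected shift: 1.7575 pm
Difference: 1.4986 pm

The values do not match. The given shift corresponds to θ ≈ 110.0°, not 74°.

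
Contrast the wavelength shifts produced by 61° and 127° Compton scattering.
127° produces the larger shift by a factor of 3.109

Calculate both shifts using Δλ = λ_C(1 - cos θ):

For θ₁ = 61°:
Δλ₁ = 2.4263 × (1 - cos(61°))
Δλ₁ = 2.4263 × 0.5152
Δλ₁ = 1.2500 pm

For θ₂ = 127°:
Δλ₂ = 2.4263 × (1 - cos(127°))
Δλ₂ = 2.4263 × 1.6018
Δλ₂ = 3.8865 pm

The 127° angle produces the larger shift.
Ratio: 3.8865/1.2500 = 3.109

(Intermediate values are shown rounded; full precision is carried through to the final answer.)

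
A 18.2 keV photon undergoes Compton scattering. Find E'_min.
16.9898 keV (at θ = 180°)

The scattered photon has minimum energy when its wavelength is maximum, i.e., when the Compton shift Δλ = λ_C(1 − cos θ) is maximum. This occurs at θ = 180° (backscattering), giving Δλ_max = 2λ_C = 4.8526 pm.

Initial wavelength: λ₀ = hc/E₀ = 68.1232 pm
Maximum final wavelength: λ'_max = λ₀ + 2λ_C = 68.1232 + 4.8526 = 72.9758 pm
Minimum final energy: E'_min = hc/λ'_max = 16.9898 keV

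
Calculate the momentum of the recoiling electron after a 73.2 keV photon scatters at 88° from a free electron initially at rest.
5.1164e-23 kg·m/s

The electron is initially at rest, so by conservation of momentum:
p⃗_e = p⃗₀ − p⃗'  (incident photon momentum minus scattered photon momentum)

Photon momentum magnitudes (p = h/λ = E/c):
λ₀ = hc/E₀ = 16.9377 pm → p₀ = h/λ₀ = 3.9120e-23 kg·m/s
Δλ = λ_C(1 − cos 88°) = 2.3416 pm
λ' = 19.2794 pm → p' = h/λ' = 3.4369e-23 kg·m/s

The scattered photon makes angle θ = 88° with the incident direction, so by the law of cosines:
|p⃗_e|² = p₀² + p'² − 2p₀p'cos θ
|p⃗_e|² = (3.9120e-23)² + (3.4369e-23)² − 2·3.9120e-23·3.4369e-23·cos(88°)
|p⃗_e| = 5.1164e-23 kg·m/s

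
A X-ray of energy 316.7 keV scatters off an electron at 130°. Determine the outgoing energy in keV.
156.9263 keV

First convert energy to wavelength:
λ = hc/E, with hc ≈ 1239.842 keV·pm (i.e. 1239.842 eV·nm)

For E = 316.7 keV = 316700 eV:
λ = 1239.842 keV·pm / 316.7 keV
λ = 3.9149 pm

Calculate the Compton shift:
Δλ = λ_C(1 - cos(130°)) = 2.4263 × 1.6428
Δλ = 3.9859 pm

Final wavelength:
λ' = 3.9149 + 3.9859 = 7.9008 pm

Final energy:
E' = hc/λ' = 1239.842 / 7.9008 = 156.9263 keV

(Intermediate values are shown rounded; full precision is carried through to the final answer.)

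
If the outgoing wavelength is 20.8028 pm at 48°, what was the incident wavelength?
20.0000 pm

From λ' = λ + Δλ, we have λ = λ' - Δλ

First calculate the Compton shift:
Δλ = λ_C(1 - cos θ)
Δλ = 2.4263 × (1 - cos(48°))
Δλ = 2.4263 × 0.3309
Δλ = 0.8028 pm

Initial wavelength:
λ = λ' - Δλ
λ = 20.8028 - 0.8028
λ = 20.0000 pm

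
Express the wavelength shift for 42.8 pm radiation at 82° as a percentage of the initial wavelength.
4.8800%

Calculate the Compton shift:
Δλ = λ_C(1 - cos(82°))
Δλ = 2.4263 × (1 - cos(82°))
Δλ = 2.4263 × 0.8608
Δλ = 2.0886 pm

Percentage change:
(Δλ/λ₀) × 100 = (2.0886/42.8) × 100
= 4.8800%

(Intermediate values are shown rounded; full precision is carried through to the final answer.)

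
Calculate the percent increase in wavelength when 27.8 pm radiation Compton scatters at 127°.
13.9802%

Calculate the Compton shift:
Δλ = λ_C(1 - cos(127°))
Δλ = 2.4263 × (1 - cos(127°))
Δλ = 2.4263 × 1.6018
Δλ = 3.8865 pm

Percentage change:
(Δλ/λ₀) × 100 = (3.8865/27.8) × 100
= 13.9802%

(Intermediate values are shown rounded; full precision is carried through to the final answer.)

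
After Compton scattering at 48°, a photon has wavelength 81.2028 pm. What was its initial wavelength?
80.4000 pm

From λ' = λ + Δλ, we have λ = λ' - Δλ

First calculate the Compton shift:
Δλ = λ_C(1 - cos θ)
Δλ = 2.4263 × (1 - cos(48°))
Δλ = 2.4263 × 0.3309
Δλ = 0.8028 pm

Initial wavelength:
λ = λ' - Δλ
λ = 81.2028 - 0.8028
λ = 80.4000 pm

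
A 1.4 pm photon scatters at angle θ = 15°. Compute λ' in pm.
1.4827 pm

Using the Compton scattering formula:
λ' = λ + Δλ = λ + λ_C(1 - cos θ)

Given:
- Initial wavelength λ = 1.4 pm
- Scattering angle θ = 15°
- Compton wavelength λ_C ≈ 2.4263 pm

Calculate the shift:
Δλ = 2.4263 × (1 - cos(15°))
Δλ = 2.4263 × 0.0341
Δλ = 0.0827 pm

Final wavelength:
λ' = 1.4 + 0.0827 = 1.4827 pm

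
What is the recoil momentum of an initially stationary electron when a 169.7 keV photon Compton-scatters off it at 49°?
7.1863e-23 kg·m/s

The electron is initially at rest, so by conservation of momentum:
p⃗_e = p⃗₀ − p⃗'  (incident photon momentum minus scattered photon momentum)

Photon momentum magnitudes (p = h/λ = E/c):
λ₀ = hc/E₀ = 7.3061 pm → p₀ = h/λ₀ = 9.0693e-23 kg·m/s
Δλ = λ_C(1 − cos 49°) = 0.8345 pm
λ' = 8.1406 pm → p' = h/λ' = 8.1395e-23 kg·m/s

The scattered photon makes angle θ = 49° with the incident direction, so by the law of cosines:
|p⃗_e|² = p₀² + p'² − 2p₀p'cos θ
|p⃗_e|² = (9.0693e-23)² + (8.1395e-23)² − 2·9.0693e-23·8.1395e-23·cos(49°)
|p⃗_e| = 7.1863e-23 kg·m/s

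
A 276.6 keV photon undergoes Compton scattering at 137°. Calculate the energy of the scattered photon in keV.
142.7857 keV

First convert energy to wavelength:
λ = hc/E, with hc ≈ 1239.842 keV·pm (i.e. 1239.842 eV·nm)

For E = 276.6 keV = 276600 eV:
λ = 1239.842 keV·pm / 276.6 keV
λ = 4.4824 pm

Calculate the Compton shift:
Δλ = λ_C(1 - cos(137°)) = 2.4263 × 1.7314
Δλ = 4.2008 pm

Final wavelength:
λ' = 4.4824 + 4.2008 = 8.6832 pm

Final energy:
E' = hc/λ' = 1239.842 / 8.6832 = 142.7857 keV

(Intermediate values are shown rounded; full precision is carried through to the final answer.)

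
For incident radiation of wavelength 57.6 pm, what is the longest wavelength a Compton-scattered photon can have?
62.4526 pm (at θ = 180°)

The Compton shift is Δλ = λ_C(1 − cos θ).

Since cos θ ranges from −1 to 1, the factor (1 − cos θ) ranges from 0 to 2; the maximum shift occurs at θ = 180° (backscattering):
Δλ_max = 2λ_C = 2 × 2.4263 pm = 4.8526 pm

Maximum scattered wavelength:
λ'_max = λ₀ + Δλ_max = 57.6 + 4.8526 = 62.4526 pm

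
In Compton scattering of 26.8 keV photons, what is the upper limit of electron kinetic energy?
2.5442 keV

Maximum energy transfer occurs at θ = 180° (backscattering).

Initial photon: E₀ = 26.8 keV → λ₀ = 46.2628 pm

Maximum Compton shift (at 180°):
Δλ_max = 2λ_C = 2 × 2.4263 = 4.8526 pm

Final wavelength:
λ' = 46.2628 + 4.8526 = 51.1154 pm

Minimum photon energy (maximum energy to electron):
E'_min = hc/λ' = 24.2558 keV

Maximum electron kinetic energy:
K_max = E₀ - E'_min = 26.8000 - 24.2558 = 2.5442 keV

(Intermediate values are shown rounded; full precision is carried through to the final answer.)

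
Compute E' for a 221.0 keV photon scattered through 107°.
141.7636 keV

First convert energy to wavelength:
λ = hc/E, with hc ≈ 1239.842 keV·pm (i.e. 1239.842 eV·nm)

For E = 221.0 keV = 221000 eV:
λ = 1239.842 keV·pm / 221.0 keV
λ = 5.6101 pm

Calculate the Compton shift:
Δλ = λ_C(1 - cos(107°)) = 2.4263 × 1.2924
Δλ = 3.1357 pm

Final wavelength:
λ' = 5.6101 + 3.1357 = 8.7458 pm

Final energy:
E' = hc/λ' = 1239.842 / 8.7458 = 141.7636 keV

(Intermediate values are shown rounded; full precision is carried through to the final answer.)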